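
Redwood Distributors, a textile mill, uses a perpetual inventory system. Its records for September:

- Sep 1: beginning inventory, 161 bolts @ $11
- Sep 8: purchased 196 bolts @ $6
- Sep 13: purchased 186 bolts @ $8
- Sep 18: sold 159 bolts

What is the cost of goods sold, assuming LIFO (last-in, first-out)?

Sep 18, 159 sold [LIFO — newest first]: 159 @ $8 = $1,272
Ending inventory: 161 @ $11 + 196 @ $6 + 27 @ $8 = $3,163

COGS = $1,272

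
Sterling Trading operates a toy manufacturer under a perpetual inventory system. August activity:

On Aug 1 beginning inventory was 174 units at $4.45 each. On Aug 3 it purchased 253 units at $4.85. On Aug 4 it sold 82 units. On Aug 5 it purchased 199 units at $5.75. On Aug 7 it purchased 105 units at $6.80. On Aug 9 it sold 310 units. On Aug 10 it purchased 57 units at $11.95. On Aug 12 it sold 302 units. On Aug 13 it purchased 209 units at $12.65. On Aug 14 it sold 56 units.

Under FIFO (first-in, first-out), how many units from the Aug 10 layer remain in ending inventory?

38

Aug 4, 82 sold [FIFO — oldest first]: 82 @ $4.45 = $364.90
Aug 9, 310 sold [FIFO — oldest first]: 92 @ $4.45 + 218 @ $4.85 = $1,466.70
Aug 12, 302 sold [FIFO — oldest first]: 35 @ $4.85 + 199 @ $5.75 + 68 @ $6.80 = $1,776.40
Aug 14, 56 sold [FIFO — oldest first]: 37 @ $6.80 + 19 @ $11.95 = $478.65
Total COGS = $364.90 + $1,466.70 + $1,776.40 + $478.65 = $4,086.65
Ending inventory: 38 @ $11.95 + 209 @ $12.65 = $3,097.95
Check: goods available $7,184.60 = COGS $4,086.65 + ending $3,097.95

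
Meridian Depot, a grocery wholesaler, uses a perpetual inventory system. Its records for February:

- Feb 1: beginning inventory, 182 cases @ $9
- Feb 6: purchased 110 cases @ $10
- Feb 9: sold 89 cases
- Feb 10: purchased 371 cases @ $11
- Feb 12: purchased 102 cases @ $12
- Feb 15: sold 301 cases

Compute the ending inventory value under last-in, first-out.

Feb 9, 89 sold [LIFO — newest first]: 89 @ $10 = $890
Feb 15, 301 sold [LIFO — newest first]: 102 @ $12 + 199 @ $11 = $3,413
Total COGS = $890 + $3,413 = $4,303
Ending inventory: 182 @ $9 + 21 @ $10 + 172 @ $11 = $3,740

Ending inventory = $3,740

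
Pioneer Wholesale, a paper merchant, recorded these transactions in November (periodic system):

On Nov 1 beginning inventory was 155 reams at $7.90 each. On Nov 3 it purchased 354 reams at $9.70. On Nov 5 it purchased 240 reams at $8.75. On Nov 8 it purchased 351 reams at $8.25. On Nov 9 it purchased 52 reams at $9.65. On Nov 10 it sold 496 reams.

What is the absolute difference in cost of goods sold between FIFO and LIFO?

FIFO COGS: 155 @ $7.90 + 341 @ $9.70 = $4,532.20
LIFO COGS: 52 @ $9.65 + 351 @ $8.25 + 93 @ $8.75 = $4,211.30
Difference = |$4,532.20 − $4,211.30| = $320.90

$320.90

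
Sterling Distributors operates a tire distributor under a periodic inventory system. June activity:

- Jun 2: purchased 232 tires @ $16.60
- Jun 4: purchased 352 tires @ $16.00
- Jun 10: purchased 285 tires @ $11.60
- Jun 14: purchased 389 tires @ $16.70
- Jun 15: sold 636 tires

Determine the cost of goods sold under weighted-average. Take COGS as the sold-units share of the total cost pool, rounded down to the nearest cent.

COGS = $9,750.06

Jun 15, sell 636: 636/1258 × $19,285.50 → $9,750.06
Ending inventory (cost pool remaining) = $9,535.44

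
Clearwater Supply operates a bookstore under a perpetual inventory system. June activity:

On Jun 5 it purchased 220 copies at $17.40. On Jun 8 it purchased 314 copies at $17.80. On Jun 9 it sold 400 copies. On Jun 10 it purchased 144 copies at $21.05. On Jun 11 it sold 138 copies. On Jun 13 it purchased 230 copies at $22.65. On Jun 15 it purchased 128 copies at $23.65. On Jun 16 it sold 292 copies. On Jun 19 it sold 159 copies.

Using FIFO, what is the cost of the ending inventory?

Ending inventory = $1,111.55

Jun 9, 400 sold [FIFO — oldest first]: 220 @ $17.40 + 180 @ $17.80 = $7,032.00
Jun 11, 138 sold [FIFO — oldest first]: 134 @ $17.80 + 4 @ $21.05 = $2,469.40
Jun 16, 292 sold [FIFO — oldest first]: 140 @ $21.05 + 152 @ $22.65 = $6,389.80
Jun 19, 159 sold [FIFO — oldest first]: 78 @ $22.65 + 81 @ $23.65 = $3,682.35
Total COGS = $7,032.00 + $2,469.40 + $6,389.80 + $3,682.35 = $19,573.55
Ending inventory: 47 @ $23.65 = $1,111.55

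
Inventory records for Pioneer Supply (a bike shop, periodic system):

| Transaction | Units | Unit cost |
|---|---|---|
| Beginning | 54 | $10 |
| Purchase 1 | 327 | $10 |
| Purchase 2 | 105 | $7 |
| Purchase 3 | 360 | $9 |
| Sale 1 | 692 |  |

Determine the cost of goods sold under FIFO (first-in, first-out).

Sale 1 (692) [FIFO — oldest first]: 54 @ $10 + 327 @ $10 + 105 @ $7 + 206 @ $9 = $6,399
Ending inventory: 154 @ $9 = $1,386
Check: goods available $7,785 = COGS $6,399 + ending $1,386

COGS = $6,399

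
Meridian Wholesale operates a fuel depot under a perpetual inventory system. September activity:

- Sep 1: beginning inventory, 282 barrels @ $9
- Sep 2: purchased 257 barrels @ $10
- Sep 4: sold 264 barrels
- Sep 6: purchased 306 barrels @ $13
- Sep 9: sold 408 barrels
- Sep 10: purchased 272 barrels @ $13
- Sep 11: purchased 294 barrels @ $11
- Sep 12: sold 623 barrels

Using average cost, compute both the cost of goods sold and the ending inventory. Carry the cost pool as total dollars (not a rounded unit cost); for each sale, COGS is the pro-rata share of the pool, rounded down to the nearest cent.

After Sep 1: 282 on hand, pool $2,538.00 (≈ $9.0000 each)
After Sep 2: 539 on hand, pool $5,108.00 (≈ $9.4768 each)
Sep 4, sell 264: 264/539 × $5,108.00 → $2,501.87
After Sep 6: 581 on hand, pool $6,584.13 (≈ $11.3324 each)
Sep 9, sell 408: 408/581 × $6,584.13 → $4,623.62
After Sep 10: 445 on hand, pool $5,496.51 (≈ $12.3517 each)
After Sep 11: 739 on hand, pool $8,730.51 (≈ $11.8140 each)
Sep 12, sell 623: 623/739 × $8,730.51 → $7,360.09
Total COGS = $2,501.87 + $4,623.62 + $7,360.09 = $14,485.58
Ending inventory (cost pool remaining) = $1,370.42

COGS = $14,485.58; ending inventory = $1,370.42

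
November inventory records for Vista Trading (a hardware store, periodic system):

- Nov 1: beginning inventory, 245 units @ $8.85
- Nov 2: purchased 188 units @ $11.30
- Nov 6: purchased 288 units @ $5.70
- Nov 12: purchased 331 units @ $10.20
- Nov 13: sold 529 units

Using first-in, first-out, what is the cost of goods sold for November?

COGS = $4,839.85

Nov 13, 529 sold [FIFO — oldest first]: 245 @ $8.85 + 188 @ $11.30 + 96 @ $5.70 = $4,839.85
Ending inventory: 192 @ $5.70 + 331 @ $10.20 = $4,470.60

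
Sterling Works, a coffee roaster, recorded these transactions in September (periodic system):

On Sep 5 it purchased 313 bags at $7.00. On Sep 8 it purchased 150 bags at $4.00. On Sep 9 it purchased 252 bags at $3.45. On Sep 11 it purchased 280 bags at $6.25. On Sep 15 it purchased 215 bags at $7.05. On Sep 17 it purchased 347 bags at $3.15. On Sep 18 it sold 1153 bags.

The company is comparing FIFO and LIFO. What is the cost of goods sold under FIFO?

FIFO COGS: 313 @ $7.00 + 150 @ $4.00 + 252 @ $3.45 + 280 @ $6.25 + 158 @ $7.05 = $6,524.30
LIFO COGS: 347 @ $3.15 + 215 @ $7.05 + 280 @ $6.25 + 252 @ $3.45 + 59 @ $4.00 = $5,464.20

COGS = $6,524.30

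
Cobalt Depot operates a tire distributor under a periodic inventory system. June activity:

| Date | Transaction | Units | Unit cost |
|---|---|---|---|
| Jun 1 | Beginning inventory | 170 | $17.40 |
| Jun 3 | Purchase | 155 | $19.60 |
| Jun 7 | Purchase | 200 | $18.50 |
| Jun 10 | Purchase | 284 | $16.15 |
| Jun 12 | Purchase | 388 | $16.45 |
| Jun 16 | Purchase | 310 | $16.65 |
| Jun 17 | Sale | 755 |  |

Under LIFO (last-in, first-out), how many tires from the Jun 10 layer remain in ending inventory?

Jun 17, 755 sold [LIFO — newest first]: 310 @ $16.65 + 388 @ $16.45 + 57 @ $16.15 = $12,464.65
Ending inventory: 170 @ $17.40 + 155 @ $19.60 + 200 @ $18.50 + 227 @ $16.15 = $13,362.05

227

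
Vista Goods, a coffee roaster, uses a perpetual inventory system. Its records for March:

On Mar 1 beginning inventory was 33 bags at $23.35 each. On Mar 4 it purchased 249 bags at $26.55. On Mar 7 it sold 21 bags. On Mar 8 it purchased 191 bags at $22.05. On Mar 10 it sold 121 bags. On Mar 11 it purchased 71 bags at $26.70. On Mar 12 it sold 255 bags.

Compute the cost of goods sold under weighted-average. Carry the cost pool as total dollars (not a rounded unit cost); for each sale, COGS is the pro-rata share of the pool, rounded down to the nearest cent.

COGS = $9,838.33

After Mar 1: 33 on hand, pool $770.55 (≈ $23.3500 each)
After Mar 4: 282 on hand, pool $7,381.50 (≈ $26.1755 each)
Mar 7, sell 21: 21/282 × $7,381.50 → $549.68
After Mar 8: 452 on hand, pool $11,043.37 (≈ $24.4322 each)
Mar 10, sell 121: 121/452 × $11,043.37 → $2,956.30
After Mar 11: 402 on hand, pool $9,982.77 (≈ $24.8328 each)
Mar 12, sell 255: 255/402 × $9,982.77 → $6,332.35
Total COGS = $549.68 + $2,956.30 + $6,332.35 = $9,838.33
Ending inventory (cost pool remaining) = $3,650.42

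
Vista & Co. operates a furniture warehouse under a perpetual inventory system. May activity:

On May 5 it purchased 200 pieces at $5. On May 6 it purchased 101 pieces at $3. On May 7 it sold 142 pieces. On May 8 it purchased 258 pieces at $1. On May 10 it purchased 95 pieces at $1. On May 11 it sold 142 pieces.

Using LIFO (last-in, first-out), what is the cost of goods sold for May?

May 7, 142 sold [LIFO — newest first]: 101 @ $3 + 41 @ $5 = $508
May 11, 142 sold [LIFO — newest first]: 95 @ $1 + 47 @ $1 = $142
Total COGS = $508 + $142 = $650
Ending inventory: 159 @ $5 + 211 @ $1 = $1,006
Check: goods available $1,656 = COGS $650 + ending $1,006

COGS = $650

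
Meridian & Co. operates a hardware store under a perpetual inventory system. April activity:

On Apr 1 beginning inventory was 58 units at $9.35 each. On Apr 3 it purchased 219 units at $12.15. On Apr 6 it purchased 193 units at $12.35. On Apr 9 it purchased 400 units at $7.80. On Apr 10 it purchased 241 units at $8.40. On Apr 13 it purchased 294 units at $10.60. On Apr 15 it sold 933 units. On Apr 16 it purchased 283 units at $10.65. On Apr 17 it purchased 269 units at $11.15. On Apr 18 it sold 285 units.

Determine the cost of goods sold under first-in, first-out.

Apr 15, 933 sold [FIFO — oldest first]: 58 @ $9.35 + 219 @ $12.15 + 193 @ $12.35 + 400 @ $7.80 + 63 @ $8.40 = $9,235.90
Apr 18, 285 sold [FIFO — oldest first]: 178 @ $8.40 + 107 @ $10.60 = $2,629.40
Total COGS = $9,235.90 + $2,629.40 = $11,865.30
Ending inventory: 187 @ $10.60 + 283 @ $10.65 + 269 @ $11.15 = $7,995.50

COGS = $11,865.30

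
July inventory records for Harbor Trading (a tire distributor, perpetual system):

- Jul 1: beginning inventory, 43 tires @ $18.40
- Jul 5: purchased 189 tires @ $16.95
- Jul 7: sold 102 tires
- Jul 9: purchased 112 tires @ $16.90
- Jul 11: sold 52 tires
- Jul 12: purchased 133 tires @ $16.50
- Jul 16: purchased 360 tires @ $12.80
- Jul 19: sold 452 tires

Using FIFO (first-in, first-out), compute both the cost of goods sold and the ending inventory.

COGS = $9,733.25; ending inventory = $2,956.80

Jul 7, 102 sold [FIFO — oldest first]: 43 @ $18.40 + 59 @ $16.95 = $1,791.25
Jul 11, 52 sold [FIFO — oldest first]: 52 @ $16.95 = $881.40
Jul 19, 452 sold [FIFO — oldest first]: 78 @ $16.95 + 112 @ $16.90 + 133 @ $16.50 + 129 @ $12.80 = $7,060.60
Total COGS = $1,791.25 + $881.40 + $7,060.60 = $9,733.25
Ending inventory: 231 @ $12.80 = $2,956.80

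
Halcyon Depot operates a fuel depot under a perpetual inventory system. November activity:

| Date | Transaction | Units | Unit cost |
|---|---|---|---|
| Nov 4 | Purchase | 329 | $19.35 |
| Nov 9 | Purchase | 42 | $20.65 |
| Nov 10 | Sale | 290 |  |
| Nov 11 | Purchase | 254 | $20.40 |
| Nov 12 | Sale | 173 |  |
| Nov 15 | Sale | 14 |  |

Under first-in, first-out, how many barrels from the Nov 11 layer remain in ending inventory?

148

Nov 10, 290 sold [FIFO — oldest first]: 290 @ $19.35 = $5,611.50
Nov 12, 173 sold [FIFO — oldest first]: 39 @ $19.35 + 42 @ $20.65 + 92 @ $20.40 = $3,498.75
Nov 15, 14 sold [FIFO — oldest first]: 14 @ $20.40 = $285.60
Total COGS = $5,611.50 + $3,498.75 + $285.60 = $9,395.85
Ending inventory: 148 @ $20.40 = $3,019.20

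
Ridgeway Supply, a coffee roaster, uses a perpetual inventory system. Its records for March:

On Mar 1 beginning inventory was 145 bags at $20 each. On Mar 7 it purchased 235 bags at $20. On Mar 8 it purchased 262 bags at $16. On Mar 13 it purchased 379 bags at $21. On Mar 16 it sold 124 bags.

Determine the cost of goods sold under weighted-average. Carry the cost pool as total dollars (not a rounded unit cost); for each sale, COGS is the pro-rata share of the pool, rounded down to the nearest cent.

COGS = $2,398.75

After Mar 1: 145 on hand, pool $2,900.00 (≈ $20.0000 each)
After Mar 7: 380 on hand, pool $7,600.00 (≈ $20.0000 each)
After Mar 8: 642 on hand, pool $11,792.00 (≈ $18.3676 each)
After Mar 13: 1021 on hand, pool $19,751.00 (≈ $19.3448 each)
Mar 16, sell 124: 124/1021 × $19,751.00 → $2,398.75
Ending inventory (cost pool remaining) = $17,352.25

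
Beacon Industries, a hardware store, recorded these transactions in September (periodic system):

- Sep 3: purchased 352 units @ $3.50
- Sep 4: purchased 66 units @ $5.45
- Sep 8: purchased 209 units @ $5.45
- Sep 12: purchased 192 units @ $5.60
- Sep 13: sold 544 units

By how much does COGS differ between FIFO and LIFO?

$565.05

FIFO COGS: 352 @ $3.50 + 66 @ $5.45 + 126 @ $5.45 = $2,278.40
LIFO COGS: 192 @ $5.60 + 209 @ $5.45 + 66 @ $5.45 + 77 @ $3.50 = $2,843.45
Difference = |$2,278.40 − $2,843.45| = $565.05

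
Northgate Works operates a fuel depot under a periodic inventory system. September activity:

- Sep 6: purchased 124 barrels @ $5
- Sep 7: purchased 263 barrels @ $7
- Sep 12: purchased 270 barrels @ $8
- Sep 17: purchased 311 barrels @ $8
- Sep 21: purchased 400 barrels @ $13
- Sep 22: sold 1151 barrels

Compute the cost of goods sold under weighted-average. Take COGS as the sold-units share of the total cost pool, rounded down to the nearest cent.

Sep 22, sell 1151: 1151/1368 × $12,309.00 → $10,356.47
Ending inventory (cost pool remaining) = $1,952.53

COGS = $10,356.47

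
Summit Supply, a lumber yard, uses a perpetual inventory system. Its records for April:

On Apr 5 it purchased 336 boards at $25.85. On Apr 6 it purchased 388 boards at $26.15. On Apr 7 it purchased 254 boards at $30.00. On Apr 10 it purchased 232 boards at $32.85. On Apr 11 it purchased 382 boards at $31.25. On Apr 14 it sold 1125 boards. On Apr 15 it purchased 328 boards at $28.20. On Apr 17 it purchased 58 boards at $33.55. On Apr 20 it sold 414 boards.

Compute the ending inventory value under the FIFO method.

Apr 14, 1125 sold [FIFO — oldest first]: 336 @ $25.85 + 388 @ $26.15 + 254 @ $30.00 + 147 @ $32.85 = $31,280.75
Apr 20, 414 sold [FIFO — oldest first]: 85 @ $32.85 + 329 @ $31.25 = $13,073.50
Total COGS = $31,280.75 + $13,073.50 = $44,354.25
Ending inventory: 53 @ $31.25 + 328 @ $28.20 + 58 @ $33.55 = $12,851.75

Ending inventory = $12,851.75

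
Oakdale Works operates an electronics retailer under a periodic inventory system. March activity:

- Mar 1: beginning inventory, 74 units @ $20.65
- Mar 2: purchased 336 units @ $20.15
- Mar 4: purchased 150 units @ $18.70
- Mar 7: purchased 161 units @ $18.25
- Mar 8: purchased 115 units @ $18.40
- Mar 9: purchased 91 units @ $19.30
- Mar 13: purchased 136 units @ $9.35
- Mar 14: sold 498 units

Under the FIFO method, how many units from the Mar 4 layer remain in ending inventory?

62

Mar 14, 498 sold [FIFO — oldest first]: 74 @ $20.65 + 336 @ $20.15 + 88 @ $18.70 = $9,944.10
Ending inventory: 62 @ $18.70 + 161 @ $18.25 + 115 @ $18.40 + 91 @ $19.30 + 136 @ $9.35 = $9,241.55
Check: goods available $19,185.65 = COGS $9,944.10 + ending $9,241.55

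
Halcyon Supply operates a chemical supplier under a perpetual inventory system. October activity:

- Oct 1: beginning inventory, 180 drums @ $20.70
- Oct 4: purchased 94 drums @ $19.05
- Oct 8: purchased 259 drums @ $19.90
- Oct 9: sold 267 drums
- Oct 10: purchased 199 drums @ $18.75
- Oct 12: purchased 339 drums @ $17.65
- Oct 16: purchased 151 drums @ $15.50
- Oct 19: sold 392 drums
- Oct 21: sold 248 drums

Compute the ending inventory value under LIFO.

Oct 9, 267 sold [LIFO — newest first]: 259 @ $19.90 + 8 @ $19.05 = $5,306.50
Oct 19, 392 sold [LIFO — newest first]: 151 @ $15.50 + 241 @ $17.65 = $6,594.15
Oct 21, 248 sold [LIFO — newest first]: 98 @ $17.65 + 150 @ $18.75 = $4,542.20
Total COGS = $5,306.50 + $6,594.15 + $4,542.20 = $16,442.85
Ending inventory: 180 @ $20.70 + 86 @ $19.05 + 49 @ $18.75 = $6,283.05
Check: goods available $22,725.90 = COGS $16,442.85 + ending $6,283.05

Ending inventory = $6,283.05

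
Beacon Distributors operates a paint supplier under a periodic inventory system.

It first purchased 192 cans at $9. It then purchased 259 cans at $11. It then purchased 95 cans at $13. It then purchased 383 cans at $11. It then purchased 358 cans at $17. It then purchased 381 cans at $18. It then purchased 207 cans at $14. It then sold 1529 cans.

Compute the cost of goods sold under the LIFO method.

Sale 1 (1529) [LIFO — newest first]: 207 @ $14 + 381 @ $18 + 358 @ $17 + 383 @ $11 + 95 @ $13 + 105 @ $11 = $22,445
Ending inventory: 192 @ $9 + 154 @ $11 = $3,422
Check: goods available $25,867 = COGS $22,445 + ending $3,422

COGS = $22,445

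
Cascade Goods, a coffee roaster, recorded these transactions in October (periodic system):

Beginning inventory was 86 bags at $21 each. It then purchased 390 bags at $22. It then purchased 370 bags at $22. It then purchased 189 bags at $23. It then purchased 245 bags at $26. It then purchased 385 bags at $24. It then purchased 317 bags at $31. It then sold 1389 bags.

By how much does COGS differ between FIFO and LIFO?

$3,491

FIFO COGS: 86 @ $21 + 390 @ $22 + 370 @ $22 + 189 @ $23 + 245 @ $26 + 109 @ $24 = $31,859
LIFO COGS: 317 @ $31 + 385 @ $24 + 245 @ $26 + 189 @ $23 + 253 @ $22 = $35,350
Difference = |$31,859 − $35,350| = $3,491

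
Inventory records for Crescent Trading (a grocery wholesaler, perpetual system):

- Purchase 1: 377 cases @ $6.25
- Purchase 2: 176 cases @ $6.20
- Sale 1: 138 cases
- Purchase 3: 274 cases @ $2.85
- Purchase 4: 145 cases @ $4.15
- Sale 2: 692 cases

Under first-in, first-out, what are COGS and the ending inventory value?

COGS = $4,240.80; ending inventory = $589.30

Sale 1 (138) [FIFO — oldest first]: 138 @ $6.25 = $862.50
Sale 2 (692) [FIFO — oldest first]: 239 @ $6.25 + 176 @ $6.20 + 274 @ $2.85 + 3 @ $4.15 = $3,378.30
Total COGS = $862.50 + $3,378.30 = $4,240.80
Ending inventory: 142 @ $4.15 = $589.30
Check: goods available $4,830.10 = COGS $4,240.80 + ending $589.30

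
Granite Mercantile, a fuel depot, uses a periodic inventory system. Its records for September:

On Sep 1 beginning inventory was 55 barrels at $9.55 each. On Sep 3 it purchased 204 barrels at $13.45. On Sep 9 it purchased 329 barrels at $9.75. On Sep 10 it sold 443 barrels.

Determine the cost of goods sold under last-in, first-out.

COGS = $4,741.05

Sep 10, 443 sold [LIFO — newest first]: 329 @ $9.75 + 114 @ $13.45 = $4,741.05
Ending inventory: 55 @ $9.55 + 90 @ $13.45 = $1,735.75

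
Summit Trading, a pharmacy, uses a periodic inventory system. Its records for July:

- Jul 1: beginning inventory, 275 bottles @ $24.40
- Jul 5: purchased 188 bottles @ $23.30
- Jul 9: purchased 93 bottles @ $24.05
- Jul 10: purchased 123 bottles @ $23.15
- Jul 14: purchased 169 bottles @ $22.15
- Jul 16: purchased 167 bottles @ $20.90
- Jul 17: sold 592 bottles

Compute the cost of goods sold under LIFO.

Jul 17, 592 sold [LIFO — newest first]: 167 @ $20.90 + 169 @ $22.15 + 123 @ $23.15 + 93 @ $24.05 + 40 @ $23.30 = $13,249.75
Ending inventory: 275 @ $24.40 + 148 @ $23.30 = $10,158.40

COGS = $13,249.75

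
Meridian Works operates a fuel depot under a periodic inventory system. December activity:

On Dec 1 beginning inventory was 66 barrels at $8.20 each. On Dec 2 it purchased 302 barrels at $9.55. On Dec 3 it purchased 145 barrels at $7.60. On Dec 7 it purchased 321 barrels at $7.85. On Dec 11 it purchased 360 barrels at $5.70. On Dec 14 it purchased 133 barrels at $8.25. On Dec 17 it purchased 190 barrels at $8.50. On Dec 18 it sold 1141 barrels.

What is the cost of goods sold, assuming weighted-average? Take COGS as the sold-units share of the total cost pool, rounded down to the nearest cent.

COGS = $8,883.85

Dec 18, sell 1141: 1141/1517 × $11,811.40 → $8,883.85
Ending inventory (cost pool remaining) = $2,927.55
Check: goods available $11,811.40 = COGS $8,883.85 + ending $2,927.55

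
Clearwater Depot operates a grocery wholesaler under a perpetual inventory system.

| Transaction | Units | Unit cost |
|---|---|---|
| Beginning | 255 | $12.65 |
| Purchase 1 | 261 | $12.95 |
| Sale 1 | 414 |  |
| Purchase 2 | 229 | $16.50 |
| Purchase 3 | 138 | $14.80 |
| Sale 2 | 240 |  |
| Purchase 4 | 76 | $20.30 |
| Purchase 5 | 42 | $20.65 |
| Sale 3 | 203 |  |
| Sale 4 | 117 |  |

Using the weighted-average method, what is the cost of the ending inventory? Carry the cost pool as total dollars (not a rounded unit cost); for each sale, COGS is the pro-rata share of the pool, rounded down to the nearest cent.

After Beginning: 255 on hand, pool $3,225.75 (≈ $12.6500 each)
After Purchase 1: 516 on hand, pool $6,605.70 (≈ $12.8017 each)
Sale 1, sell 414: 414/516 × $6,605.70 → $5,299.92
After Purchase 2: 331 on hand, pool $5,084.28 (≈ $15.3604 each)
After Purchase 3: 469 on hand, pool $7,126.68 (≈ $15.1955 each)
Sale 2, sell 240: 240/469 × $7,126.68 → $3,646.91
After Purchase 4: 305 on hand, pool $5,022.57 (≈ $16.4674 each)
After Purchase 5: 347 on hand, pool $5,889.87 (≈ $16.9737 each)
Sale 3, sell 203: 203/347 × $5,889.87 → $3,445.65
Sale 4, sell 117: 117/144 × $2,444.22 → $1,985.92
Total COGS = $5,299.92 + $3,646.91 + $3,445.65 + $1,985.92 = $14,378.40
Ending inventory (cost pool remaining) = $458.30
Check: goods available $14,836.70 = COGS $14,378.40 + ending $458.30

Ending inventory = $458.30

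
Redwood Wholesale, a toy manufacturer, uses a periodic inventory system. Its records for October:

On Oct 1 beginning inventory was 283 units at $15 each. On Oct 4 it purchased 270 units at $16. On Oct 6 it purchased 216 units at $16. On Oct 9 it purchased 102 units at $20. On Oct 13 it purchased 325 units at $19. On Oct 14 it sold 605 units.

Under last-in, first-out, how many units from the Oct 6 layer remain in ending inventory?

38

Oct 14, 605 sold [LIFO — newest first]: 325 @ $19 + 102 @ $20 + 178 @ $16 = $11,063
Ending inventory: 283 @ $15 + 270 @ $16 + 38 @ $16 = $9,173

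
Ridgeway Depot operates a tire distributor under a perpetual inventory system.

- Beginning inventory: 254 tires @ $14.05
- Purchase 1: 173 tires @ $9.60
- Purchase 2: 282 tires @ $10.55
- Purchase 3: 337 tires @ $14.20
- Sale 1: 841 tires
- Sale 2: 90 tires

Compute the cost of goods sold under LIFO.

Sale 1 (841) [LIFO — newest first]: 337 @ $14.20 + 282 @ $10.55 + 173 @ $9.60 + 49 @ $14.05 = $10,109.75
Sale 2 (90) [LIFO — newest first]: 90 @ $14.05 = $1,264.50
Total COGS = $10,109.75 + $1,264.50 = $11,374.25
Ending inventory: 115 @ $14.05 = $1,615.75

COGS = $11,374.25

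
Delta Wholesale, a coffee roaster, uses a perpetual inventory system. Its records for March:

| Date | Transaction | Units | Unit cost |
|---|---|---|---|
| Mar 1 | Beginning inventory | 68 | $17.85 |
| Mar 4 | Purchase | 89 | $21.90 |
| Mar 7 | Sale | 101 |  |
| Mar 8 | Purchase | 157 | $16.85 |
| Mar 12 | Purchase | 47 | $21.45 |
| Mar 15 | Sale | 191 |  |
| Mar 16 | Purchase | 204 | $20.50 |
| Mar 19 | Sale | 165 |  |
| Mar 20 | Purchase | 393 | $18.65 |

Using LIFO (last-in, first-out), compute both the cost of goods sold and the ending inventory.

Mar 7, 101 sold [LIFO — newest first]: 89 @ $21.90 + 12 @ $17.85 = $2,163.30
Mar 15, 191 sold [LIFO — newest first]: 47 @ $21.45 + 144 @ $16.85 = $3,434.55
Mar 19, 165 sold [LIFO — newest first]: 165 @ $20.50 = $3,382.50
Total COGS = $2,163.30 + $3,434.55 + $3,382.50 = $8,980.35
Ending inventory: 56 @ $17.85 + 13 @ $16.85 + 39 @ $20.50 + 393 @ $18.65 = $9,347.60

COGS = $8,980.35; ending inventory = $9,347.60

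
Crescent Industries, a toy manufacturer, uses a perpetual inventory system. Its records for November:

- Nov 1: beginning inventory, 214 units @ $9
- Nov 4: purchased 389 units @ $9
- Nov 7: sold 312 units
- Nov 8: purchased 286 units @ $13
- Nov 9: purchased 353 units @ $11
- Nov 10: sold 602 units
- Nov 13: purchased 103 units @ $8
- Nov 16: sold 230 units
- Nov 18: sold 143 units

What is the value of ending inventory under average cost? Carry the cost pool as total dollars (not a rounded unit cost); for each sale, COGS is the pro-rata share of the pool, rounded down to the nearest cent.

After Nov 1: 214 on hand, pool $1,926.00 (≈ $9.0000 each)
After Nov 4: 603 on hand, pool $5,427.00 (≈ $9.0000 each)
Nov 7, sell 312: 312/603 × $5,427.00 → $2,808.00
After Nov 8: 577 on hand, pool $6,337.00 (≈ $10.9827 each)
After Nov 9: 930 on hand, pool $10,220.00 (≈ $10.9892 each)
Nov 10, sell 602: 602/930 × $10,220.00 → $6,615.52
After Nov 13: 431 on hand, pool $4,428.48 (≈ $10.2749 each)
Nov 16, sell 230: 230/431 × $4,428.48 → $2,363.22
Nov 18, sell 143: 143/201 × $2,065.26 → $1,469.31
Total COGS = $2,808.00 + $6,615.52 + $2,363.22 + $1,469.31 = $13,256.05
Ending inventory (cost pool remaining) = $595.95

Ending inventory = $595.95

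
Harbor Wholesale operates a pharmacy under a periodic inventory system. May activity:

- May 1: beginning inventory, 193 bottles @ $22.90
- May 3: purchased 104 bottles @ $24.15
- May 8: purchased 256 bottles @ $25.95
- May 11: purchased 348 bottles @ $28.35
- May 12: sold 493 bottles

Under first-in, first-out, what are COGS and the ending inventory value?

COGS = $12,017.50; ending inventory = $11,422.80

May 12, 493 sold [FIFO — oldest first]: 193 @ $22.90 + 104 @ $24.15 + 196 @ $25.95 = $12,017.50
Ending inventory: 60 @ $25.95 + 348 @ $28.35 = $11,422.80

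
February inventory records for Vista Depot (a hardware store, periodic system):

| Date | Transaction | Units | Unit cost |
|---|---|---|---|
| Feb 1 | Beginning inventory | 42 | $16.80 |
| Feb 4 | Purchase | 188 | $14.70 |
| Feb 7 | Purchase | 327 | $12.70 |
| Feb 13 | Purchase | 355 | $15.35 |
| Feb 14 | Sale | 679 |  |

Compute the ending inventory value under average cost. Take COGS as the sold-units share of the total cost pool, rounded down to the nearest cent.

Feb 14, sell 679: 679/912 × $13,071.35 → $9,731.84
Ending inventory (cost pool remaining) = $3,339.51
Check: goods available $13,071.35 = COGS $9,731.84 + ending $3,339.51

Ending inventory = $3,339.51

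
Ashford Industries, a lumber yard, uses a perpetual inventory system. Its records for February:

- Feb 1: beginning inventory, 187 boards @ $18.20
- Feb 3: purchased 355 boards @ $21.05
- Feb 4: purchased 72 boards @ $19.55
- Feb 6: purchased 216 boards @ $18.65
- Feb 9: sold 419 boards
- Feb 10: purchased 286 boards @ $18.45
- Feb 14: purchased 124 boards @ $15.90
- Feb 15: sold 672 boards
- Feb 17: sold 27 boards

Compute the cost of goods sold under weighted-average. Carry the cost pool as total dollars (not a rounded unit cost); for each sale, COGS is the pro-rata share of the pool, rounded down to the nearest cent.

COGS = $21,283.04

After Feb 1: 187 on hand, pool $3,403.40 (≈ $18.2000 each)
After Feb 3: 542 on hand, pool $10,876.15 (≈ $20.0667 each)
After Feb 4: 614 on hand, pool $12,283.75 (≈ $20.0061 each)
After Feb 6: 830 on hand, pool $16,312.15 (≈ $19.6532 each)
Feb 9, sell 419: 419/830 × $16,312.15 → $8,234.68
After Feb 10: 697 on hand, pool $13,354.17 (≈ $19.1595 each)
After Feb 14: 821 on hand, pool $15,325.77 (≈ $18.6672 each)
Feb 15, sell 672: 672/821 × $15,325.77 → $12,544.35
Feb 17, sell 27: 27/149 × $2,781.42 → $504.01
Total COGS = $8,234.68 + $12,544.35 + $504.01 = $21,283.04
Ending inventory (cost pool remaining) = $2,277.41
Check: goods available $23,560.45 = COGS $21,283.04 + ending $2,277.41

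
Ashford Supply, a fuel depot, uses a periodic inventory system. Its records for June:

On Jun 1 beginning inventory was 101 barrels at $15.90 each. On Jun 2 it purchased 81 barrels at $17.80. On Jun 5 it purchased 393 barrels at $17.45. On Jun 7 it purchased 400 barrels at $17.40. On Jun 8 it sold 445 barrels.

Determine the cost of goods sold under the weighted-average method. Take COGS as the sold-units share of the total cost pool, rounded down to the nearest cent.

COGS = $7,697.61

Jun 8, sell 445: 445/975 × $16,865.55 → $7,697.61
Ending inventory (cost pool remaining) = $9,167.94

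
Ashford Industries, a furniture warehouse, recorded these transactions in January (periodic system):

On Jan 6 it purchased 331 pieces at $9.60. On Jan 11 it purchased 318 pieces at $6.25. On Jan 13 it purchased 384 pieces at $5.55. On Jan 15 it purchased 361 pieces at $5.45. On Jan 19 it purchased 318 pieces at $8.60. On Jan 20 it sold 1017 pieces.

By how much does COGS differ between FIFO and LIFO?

FIFO COGS: 331 @ $9.60 + 318 @ $6.25 + 368 @ $5.55 = $7,207.50
LIFO COGS: 318 @ $8.60 + 361 @ $5.45 + 338 @ $5.55 = $6,578.15
Difference = |$7,207.50 − $6,578.15| = $629.35

$629.35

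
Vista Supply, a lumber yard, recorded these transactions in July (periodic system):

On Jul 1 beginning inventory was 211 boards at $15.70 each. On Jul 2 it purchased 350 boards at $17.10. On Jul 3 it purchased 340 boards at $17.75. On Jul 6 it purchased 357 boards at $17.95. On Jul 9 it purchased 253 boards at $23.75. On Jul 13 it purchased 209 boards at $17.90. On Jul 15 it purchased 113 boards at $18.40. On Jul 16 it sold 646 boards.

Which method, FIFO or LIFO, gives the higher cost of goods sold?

LIFO

FIFO COGS: 211 @ $15.70 + 350 @ $17.10 + 85 @ $17.75 = $10,806.45
LIFO COGS: 113 @ $18.40 + 209 @ $17.90 + 253 @ $23.75 + 71 @ $17.95 = $13,103.50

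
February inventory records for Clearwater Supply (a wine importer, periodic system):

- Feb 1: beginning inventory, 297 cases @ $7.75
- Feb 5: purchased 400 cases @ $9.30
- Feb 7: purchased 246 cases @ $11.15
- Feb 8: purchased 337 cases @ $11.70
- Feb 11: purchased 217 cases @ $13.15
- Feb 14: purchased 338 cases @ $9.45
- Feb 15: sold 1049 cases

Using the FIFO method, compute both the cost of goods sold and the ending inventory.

Feb 15, 1049 sold [FIFO — oldest first]: 297 @ $7.75 + 400 @ $9.30 + 246 @ $11.15 + 106 @ $11.70 = $10,004.85
Ending inventory: 231 @ $11.70 + 217 @ $13.15 + 338 @ $9.45 = $8,750.35

COGS = $10,004.85; ending inventory = $8,750.35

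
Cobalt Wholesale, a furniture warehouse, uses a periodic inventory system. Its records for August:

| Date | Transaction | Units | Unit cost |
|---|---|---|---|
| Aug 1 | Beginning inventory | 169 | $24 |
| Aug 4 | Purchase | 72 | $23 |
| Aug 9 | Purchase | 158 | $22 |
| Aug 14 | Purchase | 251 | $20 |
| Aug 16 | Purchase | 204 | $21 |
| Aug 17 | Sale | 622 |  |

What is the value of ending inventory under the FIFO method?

Ending inventory = $4,844

Aug 17, 622 sold [FIFO — oldest first]: 169 @ $24 + 72 @ $23 + 158 @ $22 + 223 @ $20 = $13,648
Ending inventory: 28 @ $20 + 204 @ $21 = $4,844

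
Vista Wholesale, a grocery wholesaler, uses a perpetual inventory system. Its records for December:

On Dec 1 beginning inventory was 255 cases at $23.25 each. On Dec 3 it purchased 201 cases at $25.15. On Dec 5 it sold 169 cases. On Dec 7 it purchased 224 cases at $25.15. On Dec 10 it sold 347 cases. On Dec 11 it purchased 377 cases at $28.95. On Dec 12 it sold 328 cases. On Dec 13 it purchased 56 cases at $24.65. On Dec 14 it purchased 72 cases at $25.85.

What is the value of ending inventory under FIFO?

Dec 5, 169 sold [FIFO — oldest first]: 169 @ $23.25 = $3,929.25
Dec 10, 347 sold [FIFO — oldest first]: 86 @ $23.25 + 201 @ $25.15 + 60 @ $25.15 = $8,563.65
Dec 12, 328 sold [FIFO — oldest first]: 164 @ $25.15 + 164 @ $28.95 = $8,872.40
Total COGS = $3,929.25 + $8,563.65 + $8,872.40 = $21,365.30
Ending inventory: 213 @ $28.95 + 56 @ $24.65 + 72 @ $25.85 = $9,407.95

Ending inventory = $9,407.95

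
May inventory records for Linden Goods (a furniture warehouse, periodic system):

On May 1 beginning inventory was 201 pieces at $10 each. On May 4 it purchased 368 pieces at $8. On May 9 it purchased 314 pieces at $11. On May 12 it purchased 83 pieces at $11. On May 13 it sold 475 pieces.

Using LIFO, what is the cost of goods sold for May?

May 13, 475 sold [LIFO — newest first]: 83 @ $11 + 314 @ $11 + 78 @ $8 = $4,991
Ending inventory: 201 @ $10 + 290 @ $8 = $4,330
Check: goods available $9,321 = COGS $4,991 + ending $4,330

COGS = $4,991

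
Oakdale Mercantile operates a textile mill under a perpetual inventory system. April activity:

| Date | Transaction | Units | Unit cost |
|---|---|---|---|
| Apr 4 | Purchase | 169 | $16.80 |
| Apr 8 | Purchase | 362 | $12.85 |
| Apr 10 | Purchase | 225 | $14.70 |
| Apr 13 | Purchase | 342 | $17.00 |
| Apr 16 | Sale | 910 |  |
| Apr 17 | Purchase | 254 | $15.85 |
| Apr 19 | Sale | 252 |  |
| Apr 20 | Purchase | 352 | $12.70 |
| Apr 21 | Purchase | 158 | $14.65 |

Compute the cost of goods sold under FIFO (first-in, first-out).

Apr 16, 910 sold [FIFO — oldest first]: 169 @ $16.80 + 362 @ $12.85 + 225 @ $14.70 + 154 @ $17.00 = $13,416.40
Apr 19, 252 sold [FIFO — oldest first]: 188 @ $17.00 + 64 @ $15.85 = $4,210.40
Total COGS = $13,416.40 + $4,210.40 = $17,626.80
Ending inventory: 190 @ $15.85 + 352 @ $12.70 + 158 @ $14.65 = $9,796.60

COGS = $17,626.80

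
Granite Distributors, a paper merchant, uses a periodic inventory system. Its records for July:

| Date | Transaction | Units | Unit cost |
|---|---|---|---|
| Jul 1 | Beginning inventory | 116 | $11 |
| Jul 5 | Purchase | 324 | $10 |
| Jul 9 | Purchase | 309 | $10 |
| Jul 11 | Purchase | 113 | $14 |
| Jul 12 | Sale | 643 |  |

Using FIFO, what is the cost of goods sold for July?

Jul 12, 643 sold [FIFO — oldest first]: 116 @ $11 + 324 @ $10 + 203 @ $10 = $6,546
Ending inventory: 106 @ $10 + 113 @ $14 = $2,642

COGS = $6,546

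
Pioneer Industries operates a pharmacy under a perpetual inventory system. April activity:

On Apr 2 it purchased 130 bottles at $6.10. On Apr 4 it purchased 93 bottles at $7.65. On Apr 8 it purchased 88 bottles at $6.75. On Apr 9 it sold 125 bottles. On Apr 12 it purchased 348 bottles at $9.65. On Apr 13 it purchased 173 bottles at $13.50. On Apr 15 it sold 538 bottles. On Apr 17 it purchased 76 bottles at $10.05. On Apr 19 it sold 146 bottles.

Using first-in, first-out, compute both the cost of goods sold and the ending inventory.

Apr 9, 125 sold [FIFO — oldest first]: 125 @ $6.10 = $762.50
Apr 15, 538 sold [FIFO — oldest first]: 5 @ $6.10 + 93 @ $7.65 + 88 @ $6.75 + 348 @ $9.65 + 4 @ $13.50 = $4,748.15
Apr 19, 146 sold [FIFO — oldest first]: 146 @ $13.50 = $1,971.00
Total COGS = $762.50 + $4,748.15 + $1,971.00 = $7,481.65
Ending inventory: 23 @ $13.50 + 76 @ $10.05 = $1,074.30
Check: goods available $8,555.95 = COGS $7,481.65 + ending $1,074.30

COGS = $7,481.65; ending inventory = $1,074.30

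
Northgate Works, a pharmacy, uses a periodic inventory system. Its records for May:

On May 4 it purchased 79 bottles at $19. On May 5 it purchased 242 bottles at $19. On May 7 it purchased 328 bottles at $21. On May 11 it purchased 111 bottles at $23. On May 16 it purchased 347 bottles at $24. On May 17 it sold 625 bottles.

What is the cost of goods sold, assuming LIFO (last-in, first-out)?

COGS = $14,388

May 17, 625 sold [LIFO — newest first]: 347 @ $24 + 111 @ $23 + 167 @ $21 = $14,388
Ending inventory: 79 @ $19 + 242 @ $19 + 161 @ $21 = $9,480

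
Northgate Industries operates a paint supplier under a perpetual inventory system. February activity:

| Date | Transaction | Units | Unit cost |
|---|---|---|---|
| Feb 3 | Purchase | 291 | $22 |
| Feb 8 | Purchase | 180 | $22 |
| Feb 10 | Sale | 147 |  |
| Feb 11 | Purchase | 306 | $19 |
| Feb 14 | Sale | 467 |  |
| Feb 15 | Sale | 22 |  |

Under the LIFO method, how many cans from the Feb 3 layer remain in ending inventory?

Feb 10, 147 sold [LIFO — newest first]: 147 @ $22 = $3,234
Feb 14, 467 sold [LIFO — newest first]: 306 @ $19 + 33 @ $22 + 128 @ $22 = $9,356
Feb 15, 22 sold [LIFO — newest first]: 22 @ $22 = $484
Total COGS = $3,234 + $9,356 + $484 = $13,074
Ending inventory: 141 @ $22 = $3,102

141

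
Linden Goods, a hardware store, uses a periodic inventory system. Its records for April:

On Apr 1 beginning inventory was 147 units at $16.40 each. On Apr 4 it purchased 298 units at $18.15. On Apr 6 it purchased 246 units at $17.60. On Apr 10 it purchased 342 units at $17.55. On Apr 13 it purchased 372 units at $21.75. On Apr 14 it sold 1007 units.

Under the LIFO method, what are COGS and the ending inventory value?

Apr 14, 1007 sold [LIFO — newest first]: 372 @ $21.75 + 342 @ $17.55 + 246 @ $17.60 + 47 @ $18.15 = $19,275.75
Ending inventory: 147 @ $16.40 + 251 @ $18.15 = $6,966.45
Check: goods available $26,242.20 = COGS $19,275.75 + ending $6,966.45

COGS = $19,275.75; ending inventory = $6,966.45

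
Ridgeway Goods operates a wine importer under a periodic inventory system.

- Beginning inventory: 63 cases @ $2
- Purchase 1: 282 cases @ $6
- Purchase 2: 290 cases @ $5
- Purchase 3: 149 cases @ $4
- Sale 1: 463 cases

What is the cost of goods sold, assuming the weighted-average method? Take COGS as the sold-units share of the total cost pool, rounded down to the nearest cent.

COGS = $2,281.92

Sale 1, sell 463: 463/784 × $3,864.00 → $2,281.92
Ending inventory (cost pool remaining) = $1,582.08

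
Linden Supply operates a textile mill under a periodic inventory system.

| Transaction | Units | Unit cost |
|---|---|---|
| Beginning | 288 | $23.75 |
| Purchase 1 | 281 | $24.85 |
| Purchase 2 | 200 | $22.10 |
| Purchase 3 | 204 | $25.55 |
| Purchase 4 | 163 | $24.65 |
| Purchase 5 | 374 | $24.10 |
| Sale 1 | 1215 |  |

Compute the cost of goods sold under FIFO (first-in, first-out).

Sale 1 (1215) [FIFO — oldest first]: 288 @ $23.75 + 281 @ $24.85 + 200 @ $22.10 + 204 @ $25.55 + 163 @ $24.65 + 79 @ $24.10 = $29,376.90
Ending inventory: 295 @ $24.10 = $7,109.50
Check: goods available $36,486.40 = COGS $29,376.90 + ending $7,109.50

COGS = $29,376.90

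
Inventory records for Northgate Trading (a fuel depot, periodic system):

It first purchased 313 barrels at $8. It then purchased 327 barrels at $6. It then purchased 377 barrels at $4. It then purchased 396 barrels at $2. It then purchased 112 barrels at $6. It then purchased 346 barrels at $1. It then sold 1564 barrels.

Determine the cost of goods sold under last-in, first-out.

Sale 1 (1564) [LIFO — newest first]: 346 @ $1 + 112 @ $6 + 396 @ $2 + 377 @ $4 + 327 @ $6 + 6 @ $8 = $5,328
Ending inventory: 307 @ $8 = $2,456

COGS = $5,328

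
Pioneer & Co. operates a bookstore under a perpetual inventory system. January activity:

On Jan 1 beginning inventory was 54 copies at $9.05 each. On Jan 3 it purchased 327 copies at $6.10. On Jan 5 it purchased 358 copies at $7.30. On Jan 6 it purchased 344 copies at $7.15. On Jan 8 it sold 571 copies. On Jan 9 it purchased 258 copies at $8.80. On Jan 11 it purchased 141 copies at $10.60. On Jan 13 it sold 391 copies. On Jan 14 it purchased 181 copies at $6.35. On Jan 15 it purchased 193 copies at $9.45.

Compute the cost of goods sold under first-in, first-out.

Jan 8, 571 sold [FIFO — oldest first]: 54 @ $9.05 + 327 @ $6.10 + 190 @ $7.30 = $3,870.40
Jan 13, 391 sold [FIFO — oldest first]: 168 @ $7.30 + 223 @ $7.15 = $2,820.85
Total COGS = $3,870.40 + $2,820.85 = $6,691.25
Ending inventory: 121 @ $7.15 + 258 @ $8.80 + 141 @ $10.60 + 181 @ $6.35 + 193 @ $9.45 = $7,603.35

COGS = $6,691.25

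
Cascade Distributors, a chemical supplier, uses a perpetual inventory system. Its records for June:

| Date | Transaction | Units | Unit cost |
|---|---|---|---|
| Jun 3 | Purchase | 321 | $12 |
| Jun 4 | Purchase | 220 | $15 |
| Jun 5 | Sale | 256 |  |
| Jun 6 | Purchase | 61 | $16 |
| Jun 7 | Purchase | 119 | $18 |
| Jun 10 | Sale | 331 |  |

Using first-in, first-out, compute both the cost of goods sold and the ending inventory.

Jun 5, 256 sold [FIFO — oldest first]: 256 @ $12 = $3,072
Jun 10, 331 sold [FIFO — oldest first]: 65 @ $12 + 220 @ $15 + 46 @ $16 = $4,816
Total COGS = $3,072 + $4,816 = $7,888
Ending inventory: 15 @ $16 + 119 @ $18 = $2,382
Check: goods available $10,270 = COGS $7,888 + ending $2,382

COGS = $7,888; ending inventory = $2,382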